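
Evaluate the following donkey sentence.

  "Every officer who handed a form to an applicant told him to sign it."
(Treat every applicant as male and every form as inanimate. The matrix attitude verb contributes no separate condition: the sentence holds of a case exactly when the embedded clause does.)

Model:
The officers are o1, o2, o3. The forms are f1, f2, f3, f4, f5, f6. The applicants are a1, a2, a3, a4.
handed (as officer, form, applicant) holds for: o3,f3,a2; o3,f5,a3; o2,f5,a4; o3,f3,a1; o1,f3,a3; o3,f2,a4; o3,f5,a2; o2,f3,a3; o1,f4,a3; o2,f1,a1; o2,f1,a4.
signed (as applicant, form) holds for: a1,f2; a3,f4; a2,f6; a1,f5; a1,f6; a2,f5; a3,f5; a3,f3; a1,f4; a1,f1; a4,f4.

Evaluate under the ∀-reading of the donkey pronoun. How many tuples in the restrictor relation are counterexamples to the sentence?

"him" takes "an applicant" as antecedent and "it" takes "a form"; both are donkey pronouns co-varying with the restrictor.
Strong reading: for every (o,f,a) with handed(o,f,a), signed(a,f).
Restrictor triples: (o1,f3,a3)→signed(a3,f3) ✓  (o1,f4,a3)→signed(a3,f4) ✓  (o2,f1,a1)→signed(a1,f1) ✓  (o2,f1,a4)→signed(a4,f1) ✗  (o2,f3,a3)→signed(a3,f3) ✓  (o2,f5,a4)→signed(a4,f5) ✗  (o3,f2,a4)→signed(a4,f2) ✗  (o3,f3,a1)→signed(a1,f3) ✗  (o3,f3,a2)→signed(a2,f3) ✗  (o3,f5,a2)→signed(a2,f5) ✓  (o3,f5,a3)→signed(a3,f5) ✓
Counterexamples (restrictor triples failing the scope): 5.

5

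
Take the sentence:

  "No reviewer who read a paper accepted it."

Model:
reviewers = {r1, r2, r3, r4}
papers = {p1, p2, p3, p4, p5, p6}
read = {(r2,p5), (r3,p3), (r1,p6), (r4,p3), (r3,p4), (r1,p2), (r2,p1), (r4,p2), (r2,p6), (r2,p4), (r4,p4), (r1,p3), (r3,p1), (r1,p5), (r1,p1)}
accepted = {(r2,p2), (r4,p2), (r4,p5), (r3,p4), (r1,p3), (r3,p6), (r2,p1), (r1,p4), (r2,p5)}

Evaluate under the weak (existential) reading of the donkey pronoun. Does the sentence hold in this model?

"it" takes "a paper" as antecedent — a donkey pronoun bound across the clause boundary.
Truth condition: for no (r,p) with read(r,p) does accepted(r,p) hold.
Restrictor pairs — does the scope hold? (r1,p1):fails  (r1,p2):fails  (r1,p3):holds  (r1,p5):fails  (r1,p6):fails  (r2,p1):holds  (r2,p4):fails  (r2,p5):holds  (r2,p6):fails  (r3,p1):fails  (r3,p3):fails  (r3,p4):holds  (r4,p2):holds  (r4,p3):fails  (r4,p4):fails
Scope holds for 5 pair(s), so the sentence is false.

False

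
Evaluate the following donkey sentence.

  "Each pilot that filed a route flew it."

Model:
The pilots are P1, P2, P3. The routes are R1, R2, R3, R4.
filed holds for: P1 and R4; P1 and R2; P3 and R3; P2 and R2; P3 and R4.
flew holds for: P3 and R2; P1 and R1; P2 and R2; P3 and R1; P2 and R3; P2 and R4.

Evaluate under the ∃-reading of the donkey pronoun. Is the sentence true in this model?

False

"it" takes "a route" as antecedent — a donkey pronoun bound across the clause boundary.
Weak reading: every pilot p with some filed-route has at least one filed-route r such that flew(p,r).
Per pilot: P1:✗  P2:✓  P3:✗
P1 has no witness among its filed-routes.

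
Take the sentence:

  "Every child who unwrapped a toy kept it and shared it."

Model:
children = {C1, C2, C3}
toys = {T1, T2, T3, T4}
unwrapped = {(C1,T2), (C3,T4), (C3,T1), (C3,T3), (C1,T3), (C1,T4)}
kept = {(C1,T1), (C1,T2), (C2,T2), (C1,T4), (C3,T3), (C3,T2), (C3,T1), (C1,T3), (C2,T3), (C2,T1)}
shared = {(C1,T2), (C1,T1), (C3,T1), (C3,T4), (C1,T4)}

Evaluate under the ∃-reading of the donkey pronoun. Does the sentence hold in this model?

"it" takes "a toy" as antecedent — a donkey pronoun bound across the clause boundary.
Weak reading: every child c with some unwrapped-toy has at least one unwrapped-toy t such that kept(c,t) ∧ shared(c,t).
Per child: C1:✓  C3:✓
Every child in the restrictor has a witness.

True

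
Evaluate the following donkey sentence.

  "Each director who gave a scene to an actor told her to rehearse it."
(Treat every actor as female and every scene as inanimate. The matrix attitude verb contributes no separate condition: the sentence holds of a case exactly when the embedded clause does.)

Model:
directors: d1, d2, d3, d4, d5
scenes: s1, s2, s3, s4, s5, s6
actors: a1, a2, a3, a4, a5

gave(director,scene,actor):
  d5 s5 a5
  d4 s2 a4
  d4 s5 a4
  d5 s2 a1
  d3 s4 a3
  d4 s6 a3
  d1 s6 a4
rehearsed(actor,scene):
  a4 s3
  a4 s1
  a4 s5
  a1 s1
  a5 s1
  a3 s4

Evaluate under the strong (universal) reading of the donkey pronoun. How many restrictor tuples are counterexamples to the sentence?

"her" takes "an actor" as antecedent and "it" takes "a scene"; both are donkey pronouns co-varying with the restrictor.
Strong reading: for every (d,s,a) with gave(d,s,a), rehearsed(a,s).
Restrictor triples: (d1,s6,a4)→rehearsed(a4,s6) ✗  (d3,s4,a3)→rehearsed(a3,s4) ✓  (d4,s2,a4)→rehearsed(a4,s2) ✗  (d4,s5,a4)→rehearsed(a4,s5) ✓  (d4,s6,a3)→rehearsed(a3,s6) ✗  (d5,s2,a1)→rehearsed(a1,s2) ✗  (d5,s5,a5)→rehearsed(a5,s5) ✗
Counterexamples (restrictor triples failing the scope): 5.

5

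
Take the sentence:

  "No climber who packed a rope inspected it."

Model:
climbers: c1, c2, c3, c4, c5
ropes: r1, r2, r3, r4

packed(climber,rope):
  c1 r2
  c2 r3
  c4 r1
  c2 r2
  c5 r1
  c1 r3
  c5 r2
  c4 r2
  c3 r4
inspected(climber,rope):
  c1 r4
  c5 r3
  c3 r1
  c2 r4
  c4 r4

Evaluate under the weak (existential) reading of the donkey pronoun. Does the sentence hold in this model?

True

"it" takes "a rope" as antecedent — a donkey pronoun bound across the clause boundary.
Truth condition: for no (c,r) with packed(c,r) does inspected(c,r) hold.
Restrictor pairs — does the scope hold? (c1,r2):fails  (c1,r3):fails  (c2,r2):fails  (c2,r3):fails  (c3,r4):fails  (c4,r1):fails  (c4,r2):fails  (c5,r1):fails  (c5,r2):fails
Scope holds for no restrictor pair, so the sentence is true.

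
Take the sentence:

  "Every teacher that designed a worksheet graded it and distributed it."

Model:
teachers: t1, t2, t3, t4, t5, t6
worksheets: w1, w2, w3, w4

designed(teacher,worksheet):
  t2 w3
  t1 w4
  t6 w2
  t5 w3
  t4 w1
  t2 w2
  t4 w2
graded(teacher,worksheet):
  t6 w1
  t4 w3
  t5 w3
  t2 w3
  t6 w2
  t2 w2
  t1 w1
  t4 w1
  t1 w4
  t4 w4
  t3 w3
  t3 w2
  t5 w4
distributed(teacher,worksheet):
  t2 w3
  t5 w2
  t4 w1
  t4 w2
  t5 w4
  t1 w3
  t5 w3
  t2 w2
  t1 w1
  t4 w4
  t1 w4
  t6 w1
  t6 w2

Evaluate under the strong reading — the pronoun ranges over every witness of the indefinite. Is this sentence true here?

False

"it" takes "a worksheet" as antecedent — a donkey pronoun bound across the clause boundary.
Strong reading: for every (t,w) with designed(t,w), graded(t,w) ∧ distributed(t,w).
Restrictor pairs: (t1,w4) ✓  (t2,w2) ✓  (t2,w3) ✓  (t4,w1) ✓  (t4,w2) ✗  (t5,w3) ✓  (t6,w2) ✓
Counterexample: (t4,w2) is in designed but fails the scope.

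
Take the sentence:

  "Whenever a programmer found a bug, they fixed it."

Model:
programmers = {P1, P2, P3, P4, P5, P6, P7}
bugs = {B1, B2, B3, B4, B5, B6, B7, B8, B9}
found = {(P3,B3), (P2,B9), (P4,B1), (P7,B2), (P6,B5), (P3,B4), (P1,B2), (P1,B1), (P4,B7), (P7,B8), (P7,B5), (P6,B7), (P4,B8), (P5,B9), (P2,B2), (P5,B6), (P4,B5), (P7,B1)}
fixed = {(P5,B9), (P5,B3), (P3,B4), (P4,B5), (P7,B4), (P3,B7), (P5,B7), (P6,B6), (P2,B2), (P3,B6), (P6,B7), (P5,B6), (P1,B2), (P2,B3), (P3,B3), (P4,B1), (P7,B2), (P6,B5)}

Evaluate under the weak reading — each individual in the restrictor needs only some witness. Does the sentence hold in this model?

True

"it" takes "a bug" as antecedent — a donkey pronoun bound across the clause boundary.
Weak reading: every programmer p with some found-bug has at least one found-bug b such that fixed(p,b).
Per programmer: P1:✓  P2:✓  P3:✓  P4:✓  P5:✓  P6:✓  P7:✓
Every programmer in the restrictor has a witness.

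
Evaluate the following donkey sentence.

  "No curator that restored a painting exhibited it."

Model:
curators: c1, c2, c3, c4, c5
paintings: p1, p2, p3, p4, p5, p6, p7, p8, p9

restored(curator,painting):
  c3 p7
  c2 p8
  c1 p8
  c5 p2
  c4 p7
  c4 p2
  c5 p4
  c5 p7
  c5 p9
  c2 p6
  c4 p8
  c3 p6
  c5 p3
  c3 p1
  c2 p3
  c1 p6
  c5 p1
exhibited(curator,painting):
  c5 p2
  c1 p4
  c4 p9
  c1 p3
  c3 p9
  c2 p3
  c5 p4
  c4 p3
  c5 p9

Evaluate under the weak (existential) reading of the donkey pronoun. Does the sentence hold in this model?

False

"it" takes "a painting" as antecedent — a donkey pronoun bound across the clause boundary.
Truth condition: for no (c,p) with restored(c,p) does exhibited(c,p) hold.
Restrictor pairs — does the scope hold? (c1,p6):fails  (c1,p8):fails  (c2,p3):holds  (c2,p6):fails  (c2,p8):fails  (c3,p1):fails  (c3,p6):fails  (c3,p7):fails  (c4,p2):fails  (c4,p7):fails  (c4,p8):fails  (c5,p1):fails  (c5,p2):holds  (c5,p3):fails  (c5,p4):holds  (c5,p7):fails  (c5,p9):holds
Scope holds for 4 pair(s), so the sentence is false.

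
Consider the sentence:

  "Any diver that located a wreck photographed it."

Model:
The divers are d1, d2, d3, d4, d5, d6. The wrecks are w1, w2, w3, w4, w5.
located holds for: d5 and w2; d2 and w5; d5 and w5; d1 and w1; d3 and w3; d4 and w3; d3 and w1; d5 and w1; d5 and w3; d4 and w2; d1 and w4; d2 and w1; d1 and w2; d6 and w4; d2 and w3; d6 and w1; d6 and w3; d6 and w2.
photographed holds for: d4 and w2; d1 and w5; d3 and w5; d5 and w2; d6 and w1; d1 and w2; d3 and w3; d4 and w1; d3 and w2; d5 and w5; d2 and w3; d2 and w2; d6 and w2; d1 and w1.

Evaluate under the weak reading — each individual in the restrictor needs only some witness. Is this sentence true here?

"it" takes "a wreck" as antecedent — a donkey pronoun bound across the clause boundary.
Weak reading: every diver d with some located-wreck has at least one located-wreck w such that photographed(d,w).
Per diver: d1:✓  d2:✓  d3:✓  d4:✓  d5:✓  d6:✓
Every diver in the restrictor has a witness.

True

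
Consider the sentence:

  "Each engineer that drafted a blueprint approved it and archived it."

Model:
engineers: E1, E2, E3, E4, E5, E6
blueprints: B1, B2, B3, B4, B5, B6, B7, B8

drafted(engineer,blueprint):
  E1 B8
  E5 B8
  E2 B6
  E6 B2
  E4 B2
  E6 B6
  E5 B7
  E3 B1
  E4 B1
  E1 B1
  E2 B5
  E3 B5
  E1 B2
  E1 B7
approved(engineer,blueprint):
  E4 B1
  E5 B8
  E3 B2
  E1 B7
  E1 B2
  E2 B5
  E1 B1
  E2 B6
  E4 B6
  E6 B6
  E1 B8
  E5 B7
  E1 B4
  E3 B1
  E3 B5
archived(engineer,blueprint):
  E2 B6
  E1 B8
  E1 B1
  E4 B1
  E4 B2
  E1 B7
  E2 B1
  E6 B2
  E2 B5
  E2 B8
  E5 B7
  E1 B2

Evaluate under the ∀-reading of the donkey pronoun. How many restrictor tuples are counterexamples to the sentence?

"it" takes "a blueprint" as antecedent — a donkey pronoun bound across the clause boundary.
Strong reading: for every (e,b) with drafted(e,b), approved(e,b) ∧ archived(e,b).
Restrictor pairs: (E1,B1) ✓  (E1,B2) ✓  (E1,B7) ✓  (E1,B8) ✓  (E2,B5) ✓  (E2,B6) ✓  (E3,B1) ✗  (E3,B5) ✗  (E4,B1) ✓  (E4,B2) ✗  (E5,B7) ✓  (E5,B8) ✗  (E6,B2) ✗  (E6,B6) ✗
Counterexamples (restrictor pairs failing the scope): 6.

6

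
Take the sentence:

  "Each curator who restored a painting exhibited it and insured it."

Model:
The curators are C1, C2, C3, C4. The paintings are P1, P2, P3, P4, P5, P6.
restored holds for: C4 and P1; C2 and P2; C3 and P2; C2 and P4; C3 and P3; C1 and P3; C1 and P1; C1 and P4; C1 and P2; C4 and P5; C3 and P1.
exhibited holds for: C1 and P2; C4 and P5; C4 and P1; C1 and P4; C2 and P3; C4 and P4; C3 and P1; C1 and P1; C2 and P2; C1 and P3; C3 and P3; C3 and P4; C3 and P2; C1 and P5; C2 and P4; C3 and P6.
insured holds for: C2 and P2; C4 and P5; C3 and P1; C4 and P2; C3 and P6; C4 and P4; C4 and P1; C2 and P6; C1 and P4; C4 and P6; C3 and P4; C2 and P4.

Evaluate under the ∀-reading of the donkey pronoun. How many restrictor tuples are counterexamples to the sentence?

"it" takes "a painting" as antecedent — a donkey pronoun bound across the clause boundary.
Strong reading: for every (c,p) with restored(c,p), exhibited(c,p) ∧ insured(c,p).
Restrictor pairs: (C1,P1) ✗  (C1,P2) ✗  (C1,P3) ✗  (C1,P4) ✓  (C2,P2) ✓  (C2,P4) ✓  (C3,P1) ✓  (C3,P2) ✗  (C3,P3) ✗  (C4,P1) ✓  (C4,P5) ✓
Counterexamples (restrictor pairs failing the scope): 5.

5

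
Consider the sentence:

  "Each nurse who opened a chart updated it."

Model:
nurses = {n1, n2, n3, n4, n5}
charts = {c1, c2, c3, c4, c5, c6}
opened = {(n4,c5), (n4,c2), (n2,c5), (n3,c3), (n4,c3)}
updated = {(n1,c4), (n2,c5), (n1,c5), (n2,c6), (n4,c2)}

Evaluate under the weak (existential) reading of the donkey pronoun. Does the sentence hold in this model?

"it" takes "a chart" as antecedent — a donkey pronoun bound across the clause boundary.
Weak reading: every nurse n with some opened-chart has at least one opened-chart c such that updated(n,c).
Per nurse: n2:✓  n3:✗  n4:✓
n3 has no witness among its opened-charts.

False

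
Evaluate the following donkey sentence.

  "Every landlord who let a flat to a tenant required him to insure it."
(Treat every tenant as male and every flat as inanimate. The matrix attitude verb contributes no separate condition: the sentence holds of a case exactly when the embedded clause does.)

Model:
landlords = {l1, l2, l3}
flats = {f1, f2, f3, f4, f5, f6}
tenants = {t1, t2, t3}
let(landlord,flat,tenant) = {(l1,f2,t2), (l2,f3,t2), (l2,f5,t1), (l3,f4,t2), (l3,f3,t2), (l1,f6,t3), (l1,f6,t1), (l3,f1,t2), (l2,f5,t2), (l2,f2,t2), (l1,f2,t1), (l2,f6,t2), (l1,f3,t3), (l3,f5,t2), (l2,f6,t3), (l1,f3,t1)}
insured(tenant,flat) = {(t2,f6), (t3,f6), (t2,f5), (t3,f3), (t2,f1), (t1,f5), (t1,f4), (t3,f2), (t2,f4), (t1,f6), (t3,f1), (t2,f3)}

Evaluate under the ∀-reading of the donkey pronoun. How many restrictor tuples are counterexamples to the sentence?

"him" takes "a tenant" as antecedent and "it" takes "a flat"; both are donkey pronouns co-varying with the restrictor.
Strong reading: for every (l,f,t) with let(l,f,t), insured(t,f).
Restrictor triples: (l1,f2,t1)→insured(t1,f2) ✗  (l1,f2,t2)→insured(t2,f2) ✗  (l1,f3,t1)→insured(t1,f3) ✗  (l1,f3,t3)→insured(t3,f3) ✓  (l1,f6,t1)→insured(t1,f6) ✓  (l1,f6,t3)→insured(t3,f6) ✓  (l2,f2,t2)→insured(t2,f2) ✗  (l2,f3,t2)→insured(t2,f3) ✓  (l2,f5,t1)→insured(t1,f5) ✓  (l2,f5,t2)→insured(t2,f5) ✓  (l2,f6,t2)→insured(t2,f6) ✓  (l2,f6,t3)→insured(t3,f6) ✓  (l3,f1,t2)→insured(t2,f1) ✓  (l3,f3,t2)→insured(t2,f3) ✓  (l3,f4,t2)→insured(t2,f4) ✓  (l3,f5,t2)→insured(t2,f5) ✓
Counterexamples (restrictor triples failing the scope): 4.

4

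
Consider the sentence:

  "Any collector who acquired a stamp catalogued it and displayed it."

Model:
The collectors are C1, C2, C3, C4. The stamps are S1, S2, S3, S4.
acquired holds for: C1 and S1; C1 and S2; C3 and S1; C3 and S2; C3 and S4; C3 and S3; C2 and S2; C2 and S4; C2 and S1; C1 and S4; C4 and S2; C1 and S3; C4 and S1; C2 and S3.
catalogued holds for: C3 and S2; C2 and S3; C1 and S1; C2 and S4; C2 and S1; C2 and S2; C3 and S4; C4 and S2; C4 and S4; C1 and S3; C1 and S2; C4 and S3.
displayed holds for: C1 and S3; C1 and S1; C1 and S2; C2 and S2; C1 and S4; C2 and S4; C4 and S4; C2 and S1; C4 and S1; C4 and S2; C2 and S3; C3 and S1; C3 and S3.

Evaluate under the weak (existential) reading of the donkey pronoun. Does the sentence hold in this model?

False

"it" takes "a stamp" as antecedent — a donkey pronoun bound across the clause boundary.
Weak reading: every collector c with some acquired-stamp has at least one acquired-stamp s such that catalogued(c,s) ∧ displayed(c,s).
Per collector: C1:✓  C2:✓  C3:✗  C4:✓
C3 has no witness among its acquired-stamps.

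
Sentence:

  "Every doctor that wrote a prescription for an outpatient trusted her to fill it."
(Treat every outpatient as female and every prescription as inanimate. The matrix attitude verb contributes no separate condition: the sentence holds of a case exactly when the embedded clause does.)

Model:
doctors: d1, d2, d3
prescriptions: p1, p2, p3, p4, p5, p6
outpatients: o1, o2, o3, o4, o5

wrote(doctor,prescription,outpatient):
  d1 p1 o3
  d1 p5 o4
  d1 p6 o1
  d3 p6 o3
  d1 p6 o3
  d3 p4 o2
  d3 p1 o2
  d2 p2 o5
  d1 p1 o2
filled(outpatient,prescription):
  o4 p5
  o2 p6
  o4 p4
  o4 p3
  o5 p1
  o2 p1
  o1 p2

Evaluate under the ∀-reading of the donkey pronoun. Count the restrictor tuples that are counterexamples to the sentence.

"her" takes "an outpatient" as antecedent and "it" takes "a prescription"; both are donkey pronouns co-varying with the restrictor.
Strong reading: for every (d,p,o) with wrote(d,p,o), filled(o,p).
Restrictor triples: (d1,p1,o2)→filled(o2,p1) ✓  (d1,p1,o3)→filled(o3,p1) ✗  (d1,p5,o4)→filled(o4,p5) ✓  (d1,p6,o1)→filled(o1,p6) ✗  (d1,p6,o3)→filled(o3,p6) ✗  (d2,p2,o5)→filled(o5,p2) ✗  (d3,p1,o2)→filled(o2,p1) ✓  (d3,p4,o2)→filled(o2,p4) ✗  (d3,p6,o3)→filled(o3,p6) ✗
Counterexamples (restrictor triples failing the scope): 6.

6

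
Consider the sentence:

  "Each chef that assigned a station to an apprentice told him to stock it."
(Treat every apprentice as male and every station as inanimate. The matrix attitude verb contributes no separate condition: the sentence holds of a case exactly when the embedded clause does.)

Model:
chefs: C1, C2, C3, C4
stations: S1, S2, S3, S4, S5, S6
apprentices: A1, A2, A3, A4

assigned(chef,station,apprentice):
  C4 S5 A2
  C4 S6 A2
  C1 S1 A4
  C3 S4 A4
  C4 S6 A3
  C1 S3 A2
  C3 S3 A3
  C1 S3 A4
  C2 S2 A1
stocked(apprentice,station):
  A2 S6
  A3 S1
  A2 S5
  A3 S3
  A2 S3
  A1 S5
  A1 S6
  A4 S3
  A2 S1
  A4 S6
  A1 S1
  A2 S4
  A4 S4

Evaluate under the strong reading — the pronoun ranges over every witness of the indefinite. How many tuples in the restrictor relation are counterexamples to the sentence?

3

"him" takes "an apprentice" as antecedent and "it" takes "a station"; both are donkey pronouns co-varying with the restrictor.
Strong reading: for every (c,s,a) with assigned(c,s,a), stocked(a,s).
Restrictor triples: (C1,S1,A4)→stocked(A4,S1) ✗  (C1,S3,A2)→stocked(A2,S3) ✓  (C1,S3,A4)→stocked(A4,S3) ✓  (C2,S2,A1)→stocked(A1,S2) ✗  (C3,S3,A3)→stocked(A3,S3) ✓  (C3,S4,A4)→stocked(A4,S4) ✓  (C4,S5,A2)→stocked(A2,S5) ✓  (C4,S6,A2)→stocked(A2,S6) ✓  (C4,S6,A3)→stocked(A3,S6) ✗
Counterexamples (restrictor triples failing the scope): 3.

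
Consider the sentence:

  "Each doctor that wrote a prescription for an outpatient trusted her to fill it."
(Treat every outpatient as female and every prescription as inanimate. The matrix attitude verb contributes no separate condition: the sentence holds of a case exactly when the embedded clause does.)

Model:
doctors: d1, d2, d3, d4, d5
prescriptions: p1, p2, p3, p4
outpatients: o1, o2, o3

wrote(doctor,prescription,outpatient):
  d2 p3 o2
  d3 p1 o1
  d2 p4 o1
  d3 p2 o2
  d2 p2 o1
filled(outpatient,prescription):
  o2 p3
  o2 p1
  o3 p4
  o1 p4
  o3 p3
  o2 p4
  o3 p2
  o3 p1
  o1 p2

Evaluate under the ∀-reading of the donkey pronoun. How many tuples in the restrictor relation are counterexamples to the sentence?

2

"her" takes "an outpatient" as antecedent and "it" takes "a prescription"; both are donkey pronouns co-varying with the restrictor.
Strong reading: for every (d,p,o) with wrote(d,p,o), filled(o,p).
Restrictor triples: (d2,p2,o1)→filled(o1,p2) ✓  (d2,p3,o2)→filled(o2,p3) ✓  (d2,p4,o1)→filled(o1,p4) ✓  (d3,p1,o1)→filled(o1,p1) ✗  (d3,p2,o2)→filled(o2,p2) ✗
Counterexamples (restrictor triples failing the scope): 2.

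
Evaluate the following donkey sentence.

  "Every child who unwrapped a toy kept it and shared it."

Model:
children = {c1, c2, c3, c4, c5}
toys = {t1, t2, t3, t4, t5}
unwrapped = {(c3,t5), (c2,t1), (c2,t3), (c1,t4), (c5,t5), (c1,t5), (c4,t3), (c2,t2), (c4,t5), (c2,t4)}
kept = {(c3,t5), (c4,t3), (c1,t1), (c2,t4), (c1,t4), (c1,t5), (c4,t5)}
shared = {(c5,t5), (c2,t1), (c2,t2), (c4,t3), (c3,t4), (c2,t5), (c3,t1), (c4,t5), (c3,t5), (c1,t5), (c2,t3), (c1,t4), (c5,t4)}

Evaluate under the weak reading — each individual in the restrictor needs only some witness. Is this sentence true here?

False

"it" takes "a toy" as antecedent — a donkey pronoun bound across the clause boundary.
Weak reading: every child c with some unwrapped-toy has at least one unwrapped-toy t such that kept(c,t) ∧ shared(c,t).
Per child: c1:✓  c2:✗  c3:✓  c4:✓  c5:✗
c2 has no witness among its unwrapped-toys.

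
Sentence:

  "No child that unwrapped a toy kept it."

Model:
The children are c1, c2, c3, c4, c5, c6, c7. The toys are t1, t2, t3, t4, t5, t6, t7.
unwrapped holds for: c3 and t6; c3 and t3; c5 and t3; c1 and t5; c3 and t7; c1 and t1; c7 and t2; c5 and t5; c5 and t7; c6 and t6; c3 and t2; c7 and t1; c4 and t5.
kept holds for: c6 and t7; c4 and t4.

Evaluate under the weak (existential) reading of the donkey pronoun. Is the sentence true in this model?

"it" takes "a toy" as antecedent — a donkey pronoun bound across the clause boundary.
Truth condition: for no (c,t) with unwrapped(c,t) does kept(c,t) hold.
Restrictor pairs — does the scope hold? (c1,t1):fails  (c1,t5):fails  (c3,t2):fails  (c3,t3):fails  (c3,t6):fails  (c3,t7):fails  (c4,t5):fails  (c5,t3):fails  (c5,t5):fails  (c5,t7):fails  (c6,t6):fails  (c7,t1):fails  (c7,t2):fails
Scope holds for no restrictor pair, so the sentence is true.

True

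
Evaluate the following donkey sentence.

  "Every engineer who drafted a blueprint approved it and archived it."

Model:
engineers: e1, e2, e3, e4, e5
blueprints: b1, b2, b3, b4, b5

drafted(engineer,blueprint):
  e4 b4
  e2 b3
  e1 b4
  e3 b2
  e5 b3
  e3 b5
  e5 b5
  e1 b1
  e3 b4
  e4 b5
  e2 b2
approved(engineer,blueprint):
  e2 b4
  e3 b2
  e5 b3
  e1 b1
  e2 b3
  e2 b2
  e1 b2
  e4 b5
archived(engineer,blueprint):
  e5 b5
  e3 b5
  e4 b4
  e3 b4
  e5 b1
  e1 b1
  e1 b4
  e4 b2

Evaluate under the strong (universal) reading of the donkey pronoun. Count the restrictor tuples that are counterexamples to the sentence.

10

"it" takes "a blueprint" as antecedent — a donkey pronoun bound across the clause boundary.
Strong reading: for every (e,b) with drafted(e,b), approved(e,b) ∧ archived(e,b).
Restrictor pairs: (e1,b1) ✓  (e1,b4) ✗  (e2,b2) ✗  (e2,b3) ✗  (e3,b2) ✗  (e3,b4) ✗  (e3,b5) ✗  (e4,b4) ✗  (e4,b5) ✗  (e5,b3) ✗  (e5,b5) ✗
Counterexamples (restrictor pairs failing the scope): 10.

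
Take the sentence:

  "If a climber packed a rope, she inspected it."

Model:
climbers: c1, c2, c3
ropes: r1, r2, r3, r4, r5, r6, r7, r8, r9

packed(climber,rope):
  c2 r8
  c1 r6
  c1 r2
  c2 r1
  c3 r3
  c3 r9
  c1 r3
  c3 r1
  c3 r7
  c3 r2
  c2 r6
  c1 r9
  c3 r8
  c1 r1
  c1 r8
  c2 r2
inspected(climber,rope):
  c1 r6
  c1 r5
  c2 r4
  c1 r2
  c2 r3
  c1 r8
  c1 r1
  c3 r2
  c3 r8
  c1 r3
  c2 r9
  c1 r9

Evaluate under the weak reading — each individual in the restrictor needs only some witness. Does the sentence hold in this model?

"it" takes "a rope" as antecedent — a donkey pronoun bound across the clause boundary.
Weak reading: every climber c with some packed-rope has at least one packed-rope r such that inspected(c,r).
Per climber: c1:✓  c2:✗  c3:✓
c2 has no witness among its packed-ropes.

False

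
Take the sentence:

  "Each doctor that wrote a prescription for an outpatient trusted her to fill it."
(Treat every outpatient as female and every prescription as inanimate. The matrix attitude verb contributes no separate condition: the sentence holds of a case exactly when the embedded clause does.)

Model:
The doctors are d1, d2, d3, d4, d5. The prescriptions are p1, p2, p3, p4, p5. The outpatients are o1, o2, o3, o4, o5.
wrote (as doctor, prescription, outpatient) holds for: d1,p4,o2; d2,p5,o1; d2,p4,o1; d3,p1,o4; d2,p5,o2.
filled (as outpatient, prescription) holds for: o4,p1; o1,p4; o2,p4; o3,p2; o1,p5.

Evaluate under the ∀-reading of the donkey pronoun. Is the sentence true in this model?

False

"her" takes "an outpatient" as antecedent and "it" takes "a prescription"; both are donkey pronouns co-varying with the restrictor.
Strong reading: for every (d,p,o) with wrote(d,p,o), filled(o,p).
Restrictor triples: (d1,p4,o2)→filled(o2,p4) ✓  (d2,p4,o1)→filled(o1,p4) ✓  (d2,p5,o1)→filled(o1,p5) ✓  (d2,p5,o2)→filled(o2,p5) ✗  (d3,p1,o4)→filled(o4,p1) ✓
Counterexample: (d2,p5,o2) — filled(o2,p5) does not hold.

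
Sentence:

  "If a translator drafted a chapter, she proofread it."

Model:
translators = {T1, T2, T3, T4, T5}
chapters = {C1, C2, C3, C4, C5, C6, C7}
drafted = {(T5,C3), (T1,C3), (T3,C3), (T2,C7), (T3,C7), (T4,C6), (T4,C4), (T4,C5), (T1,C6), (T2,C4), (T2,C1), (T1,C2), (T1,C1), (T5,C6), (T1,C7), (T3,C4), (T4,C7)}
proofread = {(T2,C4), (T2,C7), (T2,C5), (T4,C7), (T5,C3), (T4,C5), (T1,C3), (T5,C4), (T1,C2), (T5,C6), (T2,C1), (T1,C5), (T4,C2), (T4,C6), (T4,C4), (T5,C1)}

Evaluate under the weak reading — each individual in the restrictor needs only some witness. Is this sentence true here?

"it" takes "a chapter" as antecedent — a donkey pronoun bound across the clause boundary.
Weak reading: every translator t with some drafted-chapter has at least one drafted-chapter c such that proofread(t,c).
Per translator: T1:✓  T2:✓  T3:✗  T4:✓  T5:✓
T3 has no witness among its drafted-chapters.

False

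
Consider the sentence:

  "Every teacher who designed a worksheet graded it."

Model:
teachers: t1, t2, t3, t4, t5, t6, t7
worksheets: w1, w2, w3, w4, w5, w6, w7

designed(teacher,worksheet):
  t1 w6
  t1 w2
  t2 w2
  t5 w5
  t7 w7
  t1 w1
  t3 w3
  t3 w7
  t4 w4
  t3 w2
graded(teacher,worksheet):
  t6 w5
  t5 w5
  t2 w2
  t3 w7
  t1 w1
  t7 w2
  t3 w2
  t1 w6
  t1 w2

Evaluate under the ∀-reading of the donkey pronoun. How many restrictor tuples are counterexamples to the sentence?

"it" takes "a worksheet" as antecedent — a donkey pronoun bound across the clause boundary.
Strong reading: for every (t,w) with designed(t,w), graded(t,w).
Restrictor pairs: (t1,w1) ✓  (t1,w2) ✓  (t1,w6) ✓  (t2,w2) ✓  (t3,w2) ✓  (t3,w3) ✗  (t3,w7) ✓  (t4,w4) ✗  (t5,w5) ✓  (t7,w7) ✗
Counterexamples (restrictor pairs failing the scope): 3.

3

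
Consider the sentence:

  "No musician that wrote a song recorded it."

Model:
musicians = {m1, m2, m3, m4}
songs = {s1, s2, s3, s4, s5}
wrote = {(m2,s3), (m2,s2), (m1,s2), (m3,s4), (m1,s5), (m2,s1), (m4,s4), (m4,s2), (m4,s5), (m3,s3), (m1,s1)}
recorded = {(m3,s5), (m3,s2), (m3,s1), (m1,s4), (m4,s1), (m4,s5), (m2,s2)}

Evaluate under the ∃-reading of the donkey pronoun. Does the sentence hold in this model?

False

"it" takes "a song" as antecedent — a donkey pronoun bound across the clause boundary.
Truth condition: for no (m,s) with wrote(m,s) does recorded(m,s) hold.
Restrictor pairs — does the scope hold? (m1,s1):fails  (m1,s2):fails  (m1,s5):fails  (m2,s1):fails  (m2,s2):holds  (m2,s3):fails  (m3,s3):fails  (m3,s4):fails  (m4,s2):fails  (m4,s4):fails  (m4,s5):holds
Scope holds for 2 pair(s), so the sentence is false.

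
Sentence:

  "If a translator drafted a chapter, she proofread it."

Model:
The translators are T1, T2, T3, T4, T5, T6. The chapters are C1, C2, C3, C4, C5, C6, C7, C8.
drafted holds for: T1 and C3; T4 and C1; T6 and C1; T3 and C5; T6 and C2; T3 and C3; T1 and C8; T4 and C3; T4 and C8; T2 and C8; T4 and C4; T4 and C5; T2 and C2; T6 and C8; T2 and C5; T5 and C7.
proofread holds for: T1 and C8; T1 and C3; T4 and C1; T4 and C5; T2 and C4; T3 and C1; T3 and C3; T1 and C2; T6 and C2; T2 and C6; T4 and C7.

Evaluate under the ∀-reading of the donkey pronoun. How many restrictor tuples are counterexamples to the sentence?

"it" takes "a chapter" as antecedent — a donkey pronoun bound across the clause boundary.
Strong reading: for every (t,c) with drafted(t,c), proofread(t,c).
Restrictor pairs: (T1,C3) ✓  (T1,C8) ✓  (T2,C2) ✗  (T2,C5) ✗  (T2,C8) ✗  (T3,C3) ✓  (T3,C5) ✗  (T4,C1) ✓  (T4,C3) ✗  (T4,C4) ✗  (T4,C5) ✓  (T4,C8) ✗  (T5,C7) ✗  (T6,C1) ✗  (T6,C2) ✓  (T6,C8) ✗
Counterexamples (restrictor pairs failing the scope): 10.

10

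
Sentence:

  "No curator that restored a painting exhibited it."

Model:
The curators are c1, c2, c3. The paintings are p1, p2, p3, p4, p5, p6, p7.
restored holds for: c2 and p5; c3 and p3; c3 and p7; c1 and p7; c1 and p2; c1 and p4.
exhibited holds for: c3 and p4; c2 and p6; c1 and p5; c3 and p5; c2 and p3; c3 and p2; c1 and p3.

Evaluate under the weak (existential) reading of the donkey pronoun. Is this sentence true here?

"it" takes "a painting" as antecedent — a donkey pronoun bound across the clause boundary.
Truth condition: for no (c,p) with restored(c,p) does exhibited(c,p) hold.
Restrictor pairs — does the scope hold? (c1,p2):fails  (c1,p4):fails  (c1,p7):fails  (c2,p5):fails  (c3,p3):fails  (c3,p7):fails
Scope holds for no restrictor pair, so the sentence is true.

True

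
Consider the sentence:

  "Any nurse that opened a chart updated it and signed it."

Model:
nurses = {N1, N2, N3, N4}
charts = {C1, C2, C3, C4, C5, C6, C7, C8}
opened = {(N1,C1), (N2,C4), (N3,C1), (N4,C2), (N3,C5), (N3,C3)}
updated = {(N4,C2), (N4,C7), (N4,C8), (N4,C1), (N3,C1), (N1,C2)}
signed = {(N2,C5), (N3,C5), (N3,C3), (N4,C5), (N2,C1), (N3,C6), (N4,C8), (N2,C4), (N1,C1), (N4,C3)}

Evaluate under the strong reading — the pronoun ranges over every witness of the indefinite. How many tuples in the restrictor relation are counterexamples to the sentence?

"it" takes "a chart" as antecedent — a donkey pronoun bound across the clause boundary.
Strong reading: for every (n,c) with opened(n,c), updated(n,c) ∧ signed(n,c).
Restrictor pairs: (N1,C1) ✗  (N2,C4) ✗  (N3,C1) ✗  (N3,C3) ✗  (N3,C5) ✗  (N4,C2) ✗
Counterexamples (restrictor pairs failing the scope): 6.

6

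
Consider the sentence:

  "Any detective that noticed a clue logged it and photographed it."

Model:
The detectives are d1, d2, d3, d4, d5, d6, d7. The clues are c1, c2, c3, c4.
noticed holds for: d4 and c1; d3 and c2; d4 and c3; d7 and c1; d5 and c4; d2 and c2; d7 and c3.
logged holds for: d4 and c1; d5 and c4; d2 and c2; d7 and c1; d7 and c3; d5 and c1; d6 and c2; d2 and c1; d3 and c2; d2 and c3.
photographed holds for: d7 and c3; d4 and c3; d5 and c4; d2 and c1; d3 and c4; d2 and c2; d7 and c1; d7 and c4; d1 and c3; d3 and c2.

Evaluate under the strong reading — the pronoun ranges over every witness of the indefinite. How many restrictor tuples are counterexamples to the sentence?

2

"it" takes "a clue" as antecedent — a donkey pronoun bound across the clause boundary.
Strong reading: for every (d,c) with noticed(d,c), logged(d,c) ∧ photographed(d,c).
Restrictor pairs: (d2,c2) ✓  (d3,c2) ✓  (d4,c1) ✗  (d4,c3) ✗  (d5,c4) ✓  (d7,c1) ✓  (d7,c3) ✓
Counterexamples (restrictor pairs failing the scope): 2.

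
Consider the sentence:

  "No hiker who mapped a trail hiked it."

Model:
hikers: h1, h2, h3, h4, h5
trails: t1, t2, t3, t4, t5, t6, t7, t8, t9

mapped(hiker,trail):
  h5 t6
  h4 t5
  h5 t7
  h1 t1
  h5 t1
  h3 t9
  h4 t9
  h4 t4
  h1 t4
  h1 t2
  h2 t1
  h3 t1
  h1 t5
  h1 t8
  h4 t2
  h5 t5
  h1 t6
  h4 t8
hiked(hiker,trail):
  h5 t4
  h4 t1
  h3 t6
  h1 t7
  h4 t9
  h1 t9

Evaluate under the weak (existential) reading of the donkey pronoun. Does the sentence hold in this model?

False

"it" takes "a trail" as antecedent — a donkey pronoun bound across the clause boundary.
Truth condition: for no (h,t) with mapped(h,t) does hiked(h,t) hold.
Restrictor pairs — does the scope hold? (h1,t1):fails  (h1,t2):fails  (h1,t4):fails  (h1,t5):fails  (h1,t6):fails  (h1,t8):fails  (h2,t1):fails  (h3,t1):fails  (h3,t9):fails  (h4,t2):fails  (h4,t4):fails  (h4,t5):fails  (h4,t8):fails  (h4,t9):holds  (h5,t1):fails  (h5,t5):fails  (h5,t6):fails  (h5,t7):fails
Scope holds for 1 pair(s), so the sentence is false.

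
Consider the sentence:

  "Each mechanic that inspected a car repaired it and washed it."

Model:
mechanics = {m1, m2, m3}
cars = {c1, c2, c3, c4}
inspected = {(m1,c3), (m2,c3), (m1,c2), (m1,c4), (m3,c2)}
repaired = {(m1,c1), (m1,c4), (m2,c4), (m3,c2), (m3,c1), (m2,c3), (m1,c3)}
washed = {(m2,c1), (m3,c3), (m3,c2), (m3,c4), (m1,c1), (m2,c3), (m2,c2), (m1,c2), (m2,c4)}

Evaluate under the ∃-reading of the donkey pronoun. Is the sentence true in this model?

"it" takes "a car" as antecedent — a donkey pronoun bound across the clause boundary.
Weak reading: every mechanic m with some inspected-car has at least one inspected-car c such that repaired(m,c) ∧ washed(m,c).
Per mechanic: m1:✗  m2:✓  m3:✓
m1 has no witness among its inspected-cars.

False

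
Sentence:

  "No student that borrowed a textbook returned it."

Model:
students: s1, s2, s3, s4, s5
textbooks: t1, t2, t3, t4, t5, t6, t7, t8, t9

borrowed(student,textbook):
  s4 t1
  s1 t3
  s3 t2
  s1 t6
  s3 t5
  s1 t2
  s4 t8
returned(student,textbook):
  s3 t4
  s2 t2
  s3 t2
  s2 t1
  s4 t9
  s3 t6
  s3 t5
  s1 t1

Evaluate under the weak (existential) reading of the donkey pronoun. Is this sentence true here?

"it" takes "a textbook" as antecedent — a donkey pronoun bound across the clause boundary.
Truth condition: for no (s,t) with borrowed(s,t) does returned(s,t) hold.
Restrictor pairs — does the scope hold? (s1,t2):fails  (s1,t3):fails  (s1,t6):fails  (s3,t2):holds  (s3,t5):holds  (s4,t1):fails  (s4,t8):fails
Scope holds for 2 pair(s), so the sentence is false.

False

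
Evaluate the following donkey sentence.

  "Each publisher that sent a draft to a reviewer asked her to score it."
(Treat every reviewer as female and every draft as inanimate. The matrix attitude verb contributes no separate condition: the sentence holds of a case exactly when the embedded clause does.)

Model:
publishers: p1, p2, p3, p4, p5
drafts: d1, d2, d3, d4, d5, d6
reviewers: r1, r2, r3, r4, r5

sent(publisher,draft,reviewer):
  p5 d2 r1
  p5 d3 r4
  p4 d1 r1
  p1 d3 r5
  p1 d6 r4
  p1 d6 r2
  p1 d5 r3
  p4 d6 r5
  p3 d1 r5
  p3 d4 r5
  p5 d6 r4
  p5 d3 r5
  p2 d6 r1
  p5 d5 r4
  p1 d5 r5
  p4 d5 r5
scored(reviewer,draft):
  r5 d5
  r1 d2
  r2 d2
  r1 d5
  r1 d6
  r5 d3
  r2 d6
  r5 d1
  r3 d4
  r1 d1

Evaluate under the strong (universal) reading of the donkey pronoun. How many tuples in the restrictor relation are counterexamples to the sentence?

"her" takes "a reviewer" as antecedent and "it" takes "a draft"; both are donkey pronouns co-varying with the restrictor.
Strong reading: for every (p,d,r) with sent(p,d,r), scored(r,d).
Restrictor triples: (p1,d3,r5)→scored(r5,d3) ✓  (p1,d5,r3)→scored(r3,d5) ✗  (p1,d5,r5)→scored(r5,d5) ✓  (p1,d6,r2)→scored(r2,d6) ✓  (p1,d6,r4)→scored(r4,d6) ✗  (p2,d6,r1)→scored(r1,d6) ✓  (p3,d1,r5)→scored(r5,d1) ✓  (p3,d4,r5)→scored(r5,d4) ✗  (p4,d1,r1)→scored(r1,d1) ✓  (p4,d5,r5)→scored(r5,d5) ✓  (p4,d6,r5)→scored(r5,d6) ✗  (p5,d2,r1)→scored(r1,d2) ✓  (p5,d3,r4)→scored(r4,d3) ✗  (p5,d3,r5)→scored(r5,d3) ✓  (p5,d5,r4)→scored(r4,d5) ✗  (p5,d6,r4)→scored(r4,d6) ✗
Counterexamples (restrictor triples failing the scope): 7.

7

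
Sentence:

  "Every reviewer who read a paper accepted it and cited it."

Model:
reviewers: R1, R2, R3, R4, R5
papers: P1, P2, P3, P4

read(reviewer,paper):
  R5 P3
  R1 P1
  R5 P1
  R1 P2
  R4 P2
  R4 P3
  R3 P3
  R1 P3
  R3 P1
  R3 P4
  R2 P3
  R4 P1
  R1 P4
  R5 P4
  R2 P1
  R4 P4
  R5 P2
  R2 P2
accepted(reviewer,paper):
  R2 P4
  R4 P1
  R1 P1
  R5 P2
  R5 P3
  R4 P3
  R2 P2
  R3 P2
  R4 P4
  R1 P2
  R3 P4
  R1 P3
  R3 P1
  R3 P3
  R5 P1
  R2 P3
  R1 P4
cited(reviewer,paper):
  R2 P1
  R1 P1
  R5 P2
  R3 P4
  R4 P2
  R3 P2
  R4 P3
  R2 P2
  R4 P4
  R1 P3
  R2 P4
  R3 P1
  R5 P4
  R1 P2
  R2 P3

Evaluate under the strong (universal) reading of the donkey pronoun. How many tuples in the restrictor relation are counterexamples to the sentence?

8

"it" takes "a paper" as antecedent — a donkey pronoun bound across the clause boundary.
Strong reading: for every (r,p) with read(r,p), accepted(r,p) ∧ cited(r,p).
Restrictor pairs: (R1,P1) ✓  (R1,P2) ✓  (R1,P3) ✓  (R1,P4) ✗  (R2,P1) ✗  (R2,P2) ✓  (R2,P3) ✓  (R3,P1) ✓  (R3,P3) ✗  (R3,P4) ✓  (R4,P1) ✗  (R4,P2) ✗  (R4,P3) ✓  (R4,P4) ✓  (R5,P1) ✗  (R5,P2) ✓  (R5,P3) ✗  (R5,P4) ✗
Counterexamples (restrictor pairs failing the scope): 8.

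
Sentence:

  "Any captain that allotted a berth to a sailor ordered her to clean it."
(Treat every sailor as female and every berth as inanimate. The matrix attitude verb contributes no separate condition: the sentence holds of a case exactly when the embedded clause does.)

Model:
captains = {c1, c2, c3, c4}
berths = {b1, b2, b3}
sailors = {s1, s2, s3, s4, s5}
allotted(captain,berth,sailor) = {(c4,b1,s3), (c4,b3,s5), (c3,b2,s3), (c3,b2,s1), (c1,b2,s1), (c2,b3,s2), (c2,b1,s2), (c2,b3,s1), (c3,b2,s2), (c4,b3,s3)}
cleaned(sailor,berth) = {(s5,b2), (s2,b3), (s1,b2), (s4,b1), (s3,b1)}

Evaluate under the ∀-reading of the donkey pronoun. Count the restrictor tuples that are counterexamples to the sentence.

"her" takes "a sailor" as antecedent and "it" takes "a berth"; both are donkey pronouns co-varying with the restrictor.
Strong reading: for every (c,b,s) with allotted(c,b,s), cleaned(s,b).
Restrictor triples: (c1,b2,s1)→cleaned(s1,b2) ✓  (c2,b1,s2)→cleaned(s2,b1) ✗  (c2,b3,s1)→cleaned(s1,b3) ✗  (c2,b3,s2)→cleaned(s2,b3) ✓  (c3,b2,s1)→cleaned(s1,b2) ✓  (c3,b2,s2)→cleaned(s2,b2) ✗  (c3,b2,s3)→cleaned(s3,b2) ✗  (c4,b1,s3)→cleaned(s3,b1) ✓  (c4,b3,s3)→cleaned(s3,b3) ✗  (c4,b3,s5)→cleaned(s5,b3) ✗
Counterexamples (restrictor triples failing the scope): 6.

6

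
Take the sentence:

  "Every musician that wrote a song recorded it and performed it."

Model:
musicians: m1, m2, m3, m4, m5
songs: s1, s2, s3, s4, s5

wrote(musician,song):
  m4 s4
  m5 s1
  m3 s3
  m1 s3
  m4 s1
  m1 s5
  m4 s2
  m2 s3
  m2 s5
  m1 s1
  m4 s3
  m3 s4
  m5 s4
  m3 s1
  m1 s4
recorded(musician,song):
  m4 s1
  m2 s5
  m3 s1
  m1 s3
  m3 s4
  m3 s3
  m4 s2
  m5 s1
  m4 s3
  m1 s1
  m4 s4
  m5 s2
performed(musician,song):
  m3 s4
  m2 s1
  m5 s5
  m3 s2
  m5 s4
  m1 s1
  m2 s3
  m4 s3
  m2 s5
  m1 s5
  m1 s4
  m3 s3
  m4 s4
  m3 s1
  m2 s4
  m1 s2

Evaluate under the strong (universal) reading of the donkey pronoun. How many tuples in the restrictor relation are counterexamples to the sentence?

8

"it" takes "a song" as antecedent — a donkey pronoun bound across the clause boundary.
Strong reading: for every (m,s) with wrote(m,s), recorded(m,s) ∧ performed(m,s).
Restrictor pairs: (m1,s1) ✓  (m1,s3) ✗  (m1,s4) ✗  (m1,s5) ✗  (m2,s3) ✗  (m2,s5) ✓  (m3,s1) ✓  (m3,s3) ✓  (m3,s4) ✓  (m4,s1) ✗  (m4,s2) ✗  (m4,s3) ✓  (m4,s4) ✓  (m5,s1) ✗  (m5,s4) ✗
Counterexamples (restrictor pairs failing the scope): 8.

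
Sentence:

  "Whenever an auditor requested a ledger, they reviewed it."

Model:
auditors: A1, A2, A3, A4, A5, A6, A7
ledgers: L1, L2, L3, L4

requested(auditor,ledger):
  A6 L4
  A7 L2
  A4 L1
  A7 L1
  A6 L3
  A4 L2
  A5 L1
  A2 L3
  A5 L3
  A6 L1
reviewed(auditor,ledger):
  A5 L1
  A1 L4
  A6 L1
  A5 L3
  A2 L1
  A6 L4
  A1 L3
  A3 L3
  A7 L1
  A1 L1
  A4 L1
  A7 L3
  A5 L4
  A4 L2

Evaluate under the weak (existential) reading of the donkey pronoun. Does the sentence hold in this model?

False

"it" takes "a ledger" as antecedent — a donkey pronoun bound across the clause boundary.
Weak reading: every auditor a with some requested-ledger has at least one requested-ledger l such that reviewed(a,l).
Per auditor: A2:✗  A4:✓  A5:✓  A6:✓  A7:✓
A2 has no witness among its requested-ledgers.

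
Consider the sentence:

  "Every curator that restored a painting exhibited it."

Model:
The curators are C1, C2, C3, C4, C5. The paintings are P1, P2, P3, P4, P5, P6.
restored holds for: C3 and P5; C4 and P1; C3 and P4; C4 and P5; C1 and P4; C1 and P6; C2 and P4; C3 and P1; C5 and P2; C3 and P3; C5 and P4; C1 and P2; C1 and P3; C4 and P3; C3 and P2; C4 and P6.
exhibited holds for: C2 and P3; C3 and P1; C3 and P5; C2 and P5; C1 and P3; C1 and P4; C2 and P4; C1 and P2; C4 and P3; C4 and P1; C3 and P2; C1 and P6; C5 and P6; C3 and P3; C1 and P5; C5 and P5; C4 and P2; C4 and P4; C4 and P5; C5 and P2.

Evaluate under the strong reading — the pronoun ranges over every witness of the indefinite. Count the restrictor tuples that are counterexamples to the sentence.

3

"it" takes "a painting" as antecedent — a donkey pronoun bound across the clause boundary.
Strong reading: for every (c,p) with restored(c,p), exhibited(c,p).
Restrictor pairs: (C1,P2) ✓  (C1,P3) ✓  (C1,P4) ✓  (C1,P6) ✓  (C2,P4) ✓  (C3,P1) ✓  (C3,P2) ✓  (C3,P3) ✓  (C3,P4) ✗  (C3,P5) ✓  (C4,P1) ✓  (C4,P3) ✓  (C4,P5) ✓  (C4,P6) ✗  (C5,P2) ✓  (C5,P4) ✗
Counterexamples (restrictor pairs failing the scope): 3.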